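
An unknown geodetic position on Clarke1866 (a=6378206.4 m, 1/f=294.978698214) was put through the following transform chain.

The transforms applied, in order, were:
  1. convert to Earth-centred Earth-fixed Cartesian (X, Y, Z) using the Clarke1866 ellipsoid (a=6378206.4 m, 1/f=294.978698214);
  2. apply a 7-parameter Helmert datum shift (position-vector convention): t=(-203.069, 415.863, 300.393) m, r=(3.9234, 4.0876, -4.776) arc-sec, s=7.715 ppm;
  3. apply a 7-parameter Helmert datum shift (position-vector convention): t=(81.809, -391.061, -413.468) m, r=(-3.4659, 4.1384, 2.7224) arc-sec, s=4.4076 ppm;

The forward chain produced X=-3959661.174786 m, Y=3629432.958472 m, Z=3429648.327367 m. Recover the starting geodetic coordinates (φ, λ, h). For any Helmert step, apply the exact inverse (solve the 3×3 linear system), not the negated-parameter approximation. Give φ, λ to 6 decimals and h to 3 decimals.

φ=32.734740°, λ=137.492387°, h=898.669 m

start: X=-3959661.1748, Y=3629432.9585, Z=3429648.3274 m
→ Helmert⁻¹: X=-3959746.4412, Y=3629802.6484, Z=3430028.2227
→ Helmert⁻¹: X=-3959664.8249, Y=3629332.3342, Z=3429553.8658
→ geod (Bowring, a=6378206.400): φ=32.73474000°, λ=137.49238700°, h=898.6690 m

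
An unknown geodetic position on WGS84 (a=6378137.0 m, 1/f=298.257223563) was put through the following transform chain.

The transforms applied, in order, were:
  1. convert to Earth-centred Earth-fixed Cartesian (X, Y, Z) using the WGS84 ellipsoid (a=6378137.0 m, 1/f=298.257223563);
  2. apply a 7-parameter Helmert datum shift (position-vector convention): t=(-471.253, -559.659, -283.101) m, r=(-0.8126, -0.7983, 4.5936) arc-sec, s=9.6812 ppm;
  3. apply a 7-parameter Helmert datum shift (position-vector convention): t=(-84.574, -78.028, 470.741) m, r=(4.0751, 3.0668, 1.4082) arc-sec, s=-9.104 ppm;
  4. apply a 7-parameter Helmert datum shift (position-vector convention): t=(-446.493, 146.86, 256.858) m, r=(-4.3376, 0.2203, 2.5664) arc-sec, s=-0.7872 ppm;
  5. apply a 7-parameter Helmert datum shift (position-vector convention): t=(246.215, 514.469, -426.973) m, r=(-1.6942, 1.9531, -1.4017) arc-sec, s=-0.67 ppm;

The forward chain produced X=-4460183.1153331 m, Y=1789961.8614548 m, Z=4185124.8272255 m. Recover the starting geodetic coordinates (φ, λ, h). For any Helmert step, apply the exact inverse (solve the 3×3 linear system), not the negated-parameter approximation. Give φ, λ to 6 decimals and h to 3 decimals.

φ=41.243830°, λ=158.129344°, h=3362.760 m

start: X=-4460183.1153, Y=1789961.8615, Z=4185124.8272 m
→ Helmert⁻¹: X=-4460484.1111, Y=1789383.9009, Z=4185527.0662
→ Helmert⁻¹: X=-4460023.3374, Y=1789205.9281, Z=4185306.3650
→ Helmert⁻¹: X=-4460029.3708, Y=1789413.3722, Z=4184772.0574
→ Helmert⁻¹: X=-4459458.8822, Y=1790038.5289, Z=4185038.9538
→ geod (Bowring, a=6378137.000): φ=41.24383000°, λ=158.12934400°, h=3362.7600 m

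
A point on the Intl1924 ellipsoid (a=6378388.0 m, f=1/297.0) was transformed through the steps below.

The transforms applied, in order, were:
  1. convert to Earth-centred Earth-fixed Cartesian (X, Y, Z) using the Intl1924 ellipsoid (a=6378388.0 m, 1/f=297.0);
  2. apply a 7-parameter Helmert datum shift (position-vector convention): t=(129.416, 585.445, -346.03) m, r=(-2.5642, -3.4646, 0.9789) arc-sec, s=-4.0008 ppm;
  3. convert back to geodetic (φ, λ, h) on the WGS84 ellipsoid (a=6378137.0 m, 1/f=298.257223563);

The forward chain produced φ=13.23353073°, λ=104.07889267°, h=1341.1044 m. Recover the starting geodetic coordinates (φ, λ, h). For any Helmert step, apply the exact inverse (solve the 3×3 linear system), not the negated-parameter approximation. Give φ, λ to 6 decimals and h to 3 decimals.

start: φ=13.233531°, λ=104.078893°, h=1341.104 m
→ ECEF (a=6378137.000, f=1/298.257223563): X=-1510912.7643, Y=6024588.3110, Z=1450873.9814
→ Helmert⁻¹: X=-1510995.2590, Y=6024016.0956, Z=1451326.0856
→ geod (Bowring, a=6378388.000): φ=13.23898200°, λ=104.08091500°, h=677.6520 m

φ=13.238982°, λ=104.080915°, h=677.652 m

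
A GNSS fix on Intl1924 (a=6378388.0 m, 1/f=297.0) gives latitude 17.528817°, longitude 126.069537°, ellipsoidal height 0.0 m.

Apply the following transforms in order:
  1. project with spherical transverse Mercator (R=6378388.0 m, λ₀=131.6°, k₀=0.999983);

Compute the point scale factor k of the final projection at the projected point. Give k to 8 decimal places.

1.00423266

start: φ=17.528817°, λ=126.069537°, h=0.000 m
→ into tm (λ₀=131.6°): φ=17.52881700°, λ−λ₀=-5.53046300°
scale k = 1.00423266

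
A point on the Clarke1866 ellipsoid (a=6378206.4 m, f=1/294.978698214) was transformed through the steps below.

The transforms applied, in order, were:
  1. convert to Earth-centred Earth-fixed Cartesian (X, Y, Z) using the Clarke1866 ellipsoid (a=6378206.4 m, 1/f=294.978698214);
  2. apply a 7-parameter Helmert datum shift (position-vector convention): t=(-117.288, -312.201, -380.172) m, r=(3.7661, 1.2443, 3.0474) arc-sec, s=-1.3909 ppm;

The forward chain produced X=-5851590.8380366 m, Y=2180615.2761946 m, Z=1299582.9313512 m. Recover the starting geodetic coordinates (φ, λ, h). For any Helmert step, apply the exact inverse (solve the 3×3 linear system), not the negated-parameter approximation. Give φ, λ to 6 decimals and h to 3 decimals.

start: X=-5851590.8380, Y=2180615.2762, Z=1299582.9314 m
→ Helmert⁻¹: X=-5851457.3073, Y=2181040.6954, Z=1299889.7897
→ geod (Bowring, a=6378206.400): φ=11.83654200°, λ=159.55783400°, h=1269.8580 m

φ=11.836542°, λ=159.557834°, h=1269.858 m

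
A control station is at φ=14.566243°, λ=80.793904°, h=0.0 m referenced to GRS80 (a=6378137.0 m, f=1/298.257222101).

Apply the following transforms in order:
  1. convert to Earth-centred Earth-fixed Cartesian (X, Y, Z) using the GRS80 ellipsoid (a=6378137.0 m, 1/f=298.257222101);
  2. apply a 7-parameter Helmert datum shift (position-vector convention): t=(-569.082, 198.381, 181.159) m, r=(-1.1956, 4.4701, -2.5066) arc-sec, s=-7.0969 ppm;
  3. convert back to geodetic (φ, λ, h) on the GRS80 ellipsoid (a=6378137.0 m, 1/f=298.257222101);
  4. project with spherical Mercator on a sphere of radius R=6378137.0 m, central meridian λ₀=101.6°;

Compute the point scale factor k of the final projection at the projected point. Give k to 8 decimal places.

start: φ=14.566243°, λ=80.793904°, h=0.000 m
→ ECEF (a=6378137.000, f=1/298.257222101): X=987824.5057, Y=6094903.8250, Z=1593695.1695
→ Helmert 7p (PV): X=987357.0178, Y=6095056.1845, Z=1593808.2821
→ geod (Bowring, a=6378137.000): φ=14.56706054°, λ=80.79841232°, h=101.6421 m
→ into merc (λ₀=101.6°): φ=14.56706054°, λ−λ₀=-20.80158768°
scale k = 1.03321377

1.03321377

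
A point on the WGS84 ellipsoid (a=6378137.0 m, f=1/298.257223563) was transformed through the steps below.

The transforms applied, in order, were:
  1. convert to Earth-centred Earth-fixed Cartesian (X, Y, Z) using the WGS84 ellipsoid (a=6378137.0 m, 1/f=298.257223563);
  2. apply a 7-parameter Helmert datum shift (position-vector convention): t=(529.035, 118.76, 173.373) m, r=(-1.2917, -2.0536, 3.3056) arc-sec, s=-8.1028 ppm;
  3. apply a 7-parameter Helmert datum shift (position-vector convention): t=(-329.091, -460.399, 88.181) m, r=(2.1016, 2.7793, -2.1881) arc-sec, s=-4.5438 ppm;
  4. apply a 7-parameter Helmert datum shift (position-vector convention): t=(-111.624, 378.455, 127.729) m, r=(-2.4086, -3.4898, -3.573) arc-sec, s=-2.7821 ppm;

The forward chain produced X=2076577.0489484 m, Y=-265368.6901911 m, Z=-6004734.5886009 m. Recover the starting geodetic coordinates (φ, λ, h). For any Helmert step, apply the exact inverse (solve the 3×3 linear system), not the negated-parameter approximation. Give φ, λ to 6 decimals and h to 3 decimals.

start: X=2076577.0489, Y=-265368.6902, Z=-6004734.5886 m
→ Helmert⁻¹: X=2076597.4547, Y=-265641.7921, Z=-6004917.2597
→ Helmert⁻¹: X=2077019.7104, Y=-265221.7486, Z=-6005002.0375
→ Helmert⁻¹: X=2076443.4596, Y=-265338.3289, Z=-6005246.4046
→ geod (Bowring, a=6378137.000): φ=-70.90159600°, λ=-7.28207600°, h=579.9870 m

φ=-70.901596°, λ=-7.282076°, h=579.987 m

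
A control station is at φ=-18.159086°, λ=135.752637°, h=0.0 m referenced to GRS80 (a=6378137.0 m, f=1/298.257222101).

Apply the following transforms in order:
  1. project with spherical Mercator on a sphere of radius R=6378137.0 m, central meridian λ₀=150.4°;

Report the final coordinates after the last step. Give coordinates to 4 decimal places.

E=-1630536.9906 m, N=-2056177.7094 m

start: φ=-18.159086°, λ=135.752637°, h=0.000 m
→ merc (R=6378137.0, λ₀=150.4°): E=-1630536.9906, N=-2056177.7094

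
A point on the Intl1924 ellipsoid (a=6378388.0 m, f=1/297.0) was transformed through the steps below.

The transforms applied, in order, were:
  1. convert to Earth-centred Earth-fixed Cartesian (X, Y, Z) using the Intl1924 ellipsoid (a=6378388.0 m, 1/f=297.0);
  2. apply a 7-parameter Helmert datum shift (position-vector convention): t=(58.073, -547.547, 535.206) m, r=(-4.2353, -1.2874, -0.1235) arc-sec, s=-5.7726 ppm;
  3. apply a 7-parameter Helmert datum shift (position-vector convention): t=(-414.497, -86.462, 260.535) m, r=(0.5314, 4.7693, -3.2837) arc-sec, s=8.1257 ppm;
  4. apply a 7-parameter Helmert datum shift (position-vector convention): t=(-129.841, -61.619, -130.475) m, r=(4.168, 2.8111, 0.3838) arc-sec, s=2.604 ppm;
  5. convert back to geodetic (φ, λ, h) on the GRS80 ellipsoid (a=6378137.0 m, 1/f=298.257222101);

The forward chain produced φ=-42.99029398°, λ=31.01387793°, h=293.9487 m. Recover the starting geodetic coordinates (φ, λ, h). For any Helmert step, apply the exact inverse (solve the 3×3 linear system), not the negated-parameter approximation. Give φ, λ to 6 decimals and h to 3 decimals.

φ=-42.989305°, λ=31.018019°, h=1073.889 m

start: φ=-42.990294°, λ=31.013878°, h=293.949 m
→ ECEF (a=6378137.000, f=1/298.257222101): X=4004877.1310, Y=2407693.4066, Z=-4326913.5380
→ Helmert⁻¹: X=4005059.9907, Y=2407653.8724, Z=-4326765.8642
→ Helmert⁻¹: X=4005503.6570, Y=2407773.3895, Z=-4326904.8264
→ Helmert⁻¹: X=4005440.2542, Y=2408426.0938, Z=-4327440.5601
→ geod (Bowring, a=6378388.000): φ=-42.98930500°, λ=31.01801900°, h=1073.8890 m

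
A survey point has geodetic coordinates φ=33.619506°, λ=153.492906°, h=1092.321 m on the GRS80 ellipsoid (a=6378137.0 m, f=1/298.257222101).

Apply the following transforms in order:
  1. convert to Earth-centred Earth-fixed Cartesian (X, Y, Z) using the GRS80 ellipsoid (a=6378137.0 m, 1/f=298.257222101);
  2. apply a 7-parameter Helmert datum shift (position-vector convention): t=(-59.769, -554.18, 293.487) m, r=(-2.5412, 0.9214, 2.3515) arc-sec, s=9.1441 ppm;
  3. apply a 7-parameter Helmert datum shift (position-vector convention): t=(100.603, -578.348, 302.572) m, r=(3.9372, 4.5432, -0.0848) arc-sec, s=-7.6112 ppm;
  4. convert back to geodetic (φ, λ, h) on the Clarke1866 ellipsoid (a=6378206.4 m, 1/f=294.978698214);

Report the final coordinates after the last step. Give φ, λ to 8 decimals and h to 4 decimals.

start: φ=33.619506°, λ=153.492906°, h=1092.321 m
→ ECEF (a=6378137.000, f=1/298.257222101): X=-4758655.4823, Y=2373313.7966, Z=3511984.5506
→ Helmert 7p (PV): X=-4758770.1334, Y=2372770.3357, Z=3512302.1693
→ Helmert 7p (PV): X=-4758554.9734, Y=2372108.8419, Z=3512728.1158
→ geod (Bowring, a=6378206.400): φ=33.63019559°, λ=153.50404216°, h=984.8450 m

φ=33.63019559°, λ=153.50404216°, h=984.8450 m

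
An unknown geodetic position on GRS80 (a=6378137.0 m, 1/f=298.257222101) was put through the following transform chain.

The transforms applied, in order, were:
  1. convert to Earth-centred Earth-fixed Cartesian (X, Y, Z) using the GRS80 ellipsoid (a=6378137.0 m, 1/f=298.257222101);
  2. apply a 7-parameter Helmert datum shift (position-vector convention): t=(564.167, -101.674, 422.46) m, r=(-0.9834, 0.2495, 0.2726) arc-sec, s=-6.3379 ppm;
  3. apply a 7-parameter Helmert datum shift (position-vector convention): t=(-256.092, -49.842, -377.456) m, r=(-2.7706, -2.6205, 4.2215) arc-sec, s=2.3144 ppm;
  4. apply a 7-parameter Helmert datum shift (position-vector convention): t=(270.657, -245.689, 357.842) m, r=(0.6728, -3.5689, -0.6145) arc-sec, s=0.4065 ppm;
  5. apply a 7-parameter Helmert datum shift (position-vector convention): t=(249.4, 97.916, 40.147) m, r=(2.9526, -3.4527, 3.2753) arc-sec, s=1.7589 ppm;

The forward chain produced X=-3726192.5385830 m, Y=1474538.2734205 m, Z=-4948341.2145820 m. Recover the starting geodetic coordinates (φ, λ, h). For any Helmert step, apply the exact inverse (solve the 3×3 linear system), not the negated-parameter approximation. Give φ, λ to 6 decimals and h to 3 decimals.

φ=-51.180155°, λ=158.409714°, h=3195.491 m

start: X=-3726192.5386, Y=1474538.2734, Z=-4948341.2146 m
→ Helmert⁻¹: X=-3726494.8025, Y=1474426.1040, Z=-4948331.3853
→ Helmert⁻¹: X=-3726853.9615, Y=1474643.9490, Z=-4948627.5418
→ Helmert⁻¹: X=-3726621.9244, Y=1474833.1136, Z=-4948171.4782
→ Helmert⁻¹: X=-3727201.7789, Y=1474972.6549, Z=-4948622.7784
→ geod (Bowring, a=6378137.000): φ=-51.18015500°, λ=158.40971400°, h=3195.4910 m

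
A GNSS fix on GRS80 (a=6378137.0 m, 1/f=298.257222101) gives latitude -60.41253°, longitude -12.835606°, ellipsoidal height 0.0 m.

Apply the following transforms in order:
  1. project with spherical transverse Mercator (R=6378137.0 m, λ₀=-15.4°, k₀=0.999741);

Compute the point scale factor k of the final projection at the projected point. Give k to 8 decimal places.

0.99998504

start: φ=-60.412530°, λ=-12.835606°, h=0.000 m
→ into tm (λ₀=-15.4°): φ=-60.41253000°, λ−λ₀=2.56439400°
scale k = 0.99998504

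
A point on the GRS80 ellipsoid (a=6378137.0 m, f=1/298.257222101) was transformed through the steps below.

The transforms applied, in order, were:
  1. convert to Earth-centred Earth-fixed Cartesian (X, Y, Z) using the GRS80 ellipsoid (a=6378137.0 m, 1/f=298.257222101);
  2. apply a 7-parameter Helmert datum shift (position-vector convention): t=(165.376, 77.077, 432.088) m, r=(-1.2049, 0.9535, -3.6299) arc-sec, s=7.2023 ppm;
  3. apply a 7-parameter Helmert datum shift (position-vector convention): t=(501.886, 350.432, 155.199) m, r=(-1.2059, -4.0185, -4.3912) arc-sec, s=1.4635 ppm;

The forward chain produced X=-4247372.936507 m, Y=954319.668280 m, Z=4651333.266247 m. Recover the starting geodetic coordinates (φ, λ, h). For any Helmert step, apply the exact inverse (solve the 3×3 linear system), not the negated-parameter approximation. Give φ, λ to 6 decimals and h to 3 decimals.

start: X=-4247372.9365, Y=954319.6683, Z=4651333.2662 m
→ Helmert⁻¹: X=-4247798.2955, Y=953850.2152, Z=4651259.5934
→ Helmert⁻¹: X=-4247971.3585, Y=953664.3444, Z=4650779.9428
→ geod (Bowring, a=6378137.000): φ=47.08146400°, λ=167.34695400°, h=3882.6550 m

φ=47.081464°, λ=167.346954°, h=3882.655 m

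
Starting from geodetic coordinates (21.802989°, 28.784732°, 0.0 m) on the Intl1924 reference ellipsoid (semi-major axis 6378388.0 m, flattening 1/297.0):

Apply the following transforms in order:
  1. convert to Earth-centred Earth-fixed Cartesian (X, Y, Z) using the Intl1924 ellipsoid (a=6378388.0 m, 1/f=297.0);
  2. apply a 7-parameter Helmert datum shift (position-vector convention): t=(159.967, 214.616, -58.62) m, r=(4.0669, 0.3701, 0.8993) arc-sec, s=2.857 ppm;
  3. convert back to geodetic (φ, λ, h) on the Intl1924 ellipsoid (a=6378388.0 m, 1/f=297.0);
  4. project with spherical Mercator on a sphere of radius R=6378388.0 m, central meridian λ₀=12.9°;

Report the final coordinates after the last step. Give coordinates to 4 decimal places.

E=1768451.2560 m, N=2487883.7485 m

start: φ=21.802989°, λ=28.784732°, h=0.000 m
→ ECEF (a=6378388.000, f=1/297.0): X=5192761.1800, Y=2852942.9183, Z=2354202.7273
→ Helmert 7p (PV): X=5192927.7682, Y=2853141.9076, Z=2354197.7672
→ geod (Bowring, a=6378388.000): φ=21.80213630°, λ=28.78564277°, h=222.6819 m
→ merc (R=6378388.0, λ₀=12.9°): E=1768451.2560, N=2487883.7485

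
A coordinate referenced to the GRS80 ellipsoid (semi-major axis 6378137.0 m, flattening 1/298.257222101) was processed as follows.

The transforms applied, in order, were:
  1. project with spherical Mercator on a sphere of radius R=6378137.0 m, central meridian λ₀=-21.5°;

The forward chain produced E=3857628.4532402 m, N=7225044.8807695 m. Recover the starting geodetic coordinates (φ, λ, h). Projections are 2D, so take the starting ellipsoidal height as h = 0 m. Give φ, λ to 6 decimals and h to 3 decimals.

φ=54.288813°, λ=13.153666°, h=0.000 m

start: E=3857628.4532, N=7225044.8808 m
→ merc⁻¹: φ=54.28881300°, λ=13.15366600°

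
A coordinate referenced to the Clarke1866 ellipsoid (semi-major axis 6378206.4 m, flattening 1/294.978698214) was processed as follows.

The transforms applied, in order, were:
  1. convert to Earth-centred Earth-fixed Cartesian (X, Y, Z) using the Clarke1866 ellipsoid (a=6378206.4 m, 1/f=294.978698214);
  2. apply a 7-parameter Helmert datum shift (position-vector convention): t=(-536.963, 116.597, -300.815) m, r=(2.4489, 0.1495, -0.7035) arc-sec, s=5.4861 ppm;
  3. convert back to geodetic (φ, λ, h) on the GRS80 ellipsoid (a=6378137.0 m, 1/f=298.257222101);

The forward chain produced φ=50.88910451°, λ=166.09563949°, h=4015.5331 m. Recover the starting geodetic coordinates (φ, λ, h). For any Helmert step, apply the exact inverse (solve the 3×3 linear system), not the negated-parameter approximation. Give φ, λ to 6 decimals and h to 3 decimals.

φ=50.896529°, λ=166.094815°, h=3941.151 m

start: φ=50.889105°, λ=166.095639°, h=4015.533 m
→ ECEF (a=6378137.000, f=1/298.257222101): X=-3915936.0517, Y=969412.4796, Z=4928887.2965
→ Helmert⁻¹: X=-3915384.4873, Y=969335.7327, Z=4929146.7232
→ geod (Bowring, a=6378206.400): φ=50.89652900°, λ=166.09481500°, h=3941.1510 m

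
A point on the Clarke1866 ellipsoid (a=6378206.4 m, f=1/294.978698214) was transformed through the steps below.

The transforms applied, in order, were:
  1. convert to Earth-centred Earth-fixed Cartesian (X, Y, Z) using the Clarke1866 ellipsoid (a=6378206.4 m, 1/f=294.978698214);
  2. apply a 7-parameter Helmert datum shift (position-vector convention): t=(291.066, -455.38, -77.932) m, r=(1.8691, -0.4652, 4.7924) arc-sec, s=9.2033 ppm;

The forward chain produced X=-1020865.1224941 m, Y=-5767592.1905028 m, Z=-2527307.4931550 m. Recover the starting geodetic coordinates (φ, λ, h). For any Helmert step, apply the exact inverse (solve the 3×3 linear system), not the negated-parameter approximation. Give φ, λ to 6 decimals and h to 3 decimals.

φ=-23.481467°, λ=-100.042334°, h=3976.811 m

start: X=-1020865.1225, Y=-5767592.1905, Z=-2527307.4932 m
→ Helmert⁻¹: X=-1021286.4838, Y=-5767082.9057, Z=-2527151.7399
→ geod (Bowring, a=6378206.400): φ=-23.48146700°, λ=-100.04233400°, h=3976.8110 m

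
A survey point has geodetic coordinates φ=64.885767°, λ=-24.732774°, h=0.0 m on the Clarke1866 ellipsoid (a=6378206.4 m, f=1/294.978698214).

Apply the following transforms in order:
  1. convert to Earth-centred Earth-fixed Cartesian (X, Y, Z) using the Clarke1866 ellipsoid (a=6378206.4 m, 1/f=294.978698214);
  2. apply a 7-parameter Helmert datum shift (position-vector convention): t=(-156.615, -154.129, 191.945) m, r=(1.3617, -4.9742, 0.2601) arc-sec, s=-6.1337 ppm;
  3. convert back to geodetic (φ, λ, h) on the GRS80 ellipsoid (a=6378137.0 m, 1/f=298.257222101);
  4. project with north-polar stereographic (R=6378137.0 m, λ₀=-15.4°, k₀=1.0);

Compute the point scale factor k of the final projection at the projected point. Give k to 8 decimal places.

start: φ=64.885767°, λ=-24.732774°, h=0.000 m
→ ECEF (a=6378206.400, f=1/294.978698214): X=2465595.0946, Y=-1135756.2074, Z=5752124.4076
→ Helmert 7p (PV): X=2465286.0734, Y=-1135938.2345, Z=5752333.0318
→ geod (Bowring, a=6378137.000): φ=64.88657834°, λ=-24.73899285°, h=-23.4311 m
→ into stereo (λ₀=-15.4°): φ=64.88657834°, λ−λ₀=-9.33899285°
scale k = 1.04961014

1.04961014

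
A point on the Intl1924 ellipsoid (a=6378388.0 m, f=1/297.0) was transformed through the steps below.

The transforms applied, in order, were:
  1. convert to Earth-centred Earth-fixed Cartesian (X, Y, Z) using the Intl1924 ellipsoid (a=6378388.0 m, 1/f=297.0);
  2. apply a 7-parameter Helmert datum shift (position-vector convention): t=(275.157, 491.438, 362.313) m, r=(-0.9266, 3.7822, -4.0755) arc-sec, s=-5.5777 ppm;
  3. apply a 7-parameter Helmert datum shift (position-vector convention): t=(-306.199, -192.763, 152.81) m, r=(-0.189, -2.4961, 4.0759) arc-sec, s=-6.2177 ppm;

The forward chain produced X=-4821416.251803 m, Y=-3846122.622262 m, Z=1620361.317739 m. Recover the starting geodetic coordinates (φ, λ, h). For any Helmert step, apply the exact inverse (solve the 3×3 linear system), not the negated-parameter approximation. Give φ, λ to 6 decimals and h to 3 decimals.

start: X=-4821416.2518, Y=-3846122.6223, Z=1620361.3177 m
→ Helmert⁻¹: X=-4821196.4178, Y=-3845859.9875, Z=1620273.4012
→ Helmert⁻¹: X=-4821452.1687, Y=-3846475.4212, Z=1619814.4350
→ geod (Bowring, a=6378388.000): φ=14.81019600°, λ=-141.41770900°, h=-39.3570 m

φ=14.810196°, λ=-141.417709°, h=-39.357 m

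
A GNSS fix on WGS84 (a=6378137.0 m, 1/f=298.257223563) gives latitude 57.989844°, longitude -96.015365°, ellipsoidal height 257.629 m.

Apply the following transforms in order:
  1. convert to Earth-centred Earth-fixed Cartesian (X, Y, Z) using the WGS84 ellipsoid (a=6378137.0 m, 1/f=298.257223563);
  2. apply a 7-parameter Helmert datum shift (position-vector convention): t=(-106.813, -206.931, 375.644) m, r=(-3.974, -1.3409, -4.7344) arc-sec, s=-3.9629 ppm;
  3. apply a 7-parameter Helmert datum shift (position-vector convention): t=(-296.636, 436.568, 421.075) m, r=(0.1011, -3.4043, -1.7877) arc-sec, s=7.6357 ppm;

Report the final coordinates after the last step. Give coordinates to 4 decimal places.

start: φ=57.989844°, λ=-96.015365°, h=257.629 m
→ ECEF (a=6378137.000, f=1/298.257223563): X=-355167.4819, Y=-3370497.9103, Z=5385356.6776
→ Helmert 7p (PV): X=-355385.2596, Y=-3370579.5757, Z=5385773.6085
→ Helmert 7p (PV): X=-355802.7125, Y=-3370168.3041, Z=5386228.2901

X=-355802.7125 m, Y=-3370168.3041 m, Z=5386228.2901 m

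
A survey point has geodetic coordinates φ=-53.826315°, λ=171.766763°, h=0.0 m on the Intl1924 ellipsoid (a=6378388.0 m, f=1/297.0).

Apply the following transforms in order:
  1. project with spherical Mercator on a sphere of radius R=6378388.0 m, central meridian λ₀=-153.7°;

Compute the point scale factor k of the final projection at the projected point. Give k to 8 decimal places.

1.69424048

start: φ=-53.826315°, λ=171.766763°, h=0.000 m
→ into merc (λ₀=-153.7°): φ=-53.82631500°, λ−λ₀=-34.53323700°
scale k = 1.69424048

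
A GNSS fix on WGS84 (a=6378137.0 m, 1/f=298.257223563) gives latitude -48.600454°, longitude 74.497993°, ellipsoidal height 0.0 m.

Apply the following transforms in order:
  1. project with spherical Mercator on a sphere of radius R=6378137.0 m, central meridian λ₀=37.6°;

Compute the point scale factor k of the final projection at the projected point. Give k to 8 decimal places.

1.51215945

start: φ=-48.600454°, λ=74.497993°, h=0.000 m
→ into merc (λ₀=37.6°): φ=-48.60045400°, λ−λ₀=36.89799300°
scale k = 1.51215945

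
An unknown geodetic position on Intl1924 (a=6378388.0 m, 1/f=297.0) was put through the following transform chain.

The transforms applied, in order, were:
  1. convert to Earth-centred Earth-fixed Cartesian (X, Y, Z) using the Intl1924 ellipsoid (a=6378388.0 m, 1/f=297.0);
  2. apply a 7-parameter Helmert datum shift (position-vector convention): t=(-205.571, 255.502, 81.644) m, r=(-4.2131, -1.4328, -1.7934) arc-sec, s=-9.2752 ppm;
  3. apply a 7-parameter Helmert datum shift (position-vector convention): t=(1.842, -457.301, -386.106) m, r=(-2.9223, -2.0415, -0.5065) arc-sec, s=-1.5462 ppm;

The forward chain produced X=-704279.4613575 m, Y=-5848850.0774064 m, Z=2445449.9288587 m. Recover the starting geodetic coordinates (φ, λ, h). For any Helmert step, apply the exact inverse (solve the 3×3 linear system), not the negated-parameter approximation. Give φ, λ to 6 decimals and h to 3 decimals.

start: X=-704279.4614, Y=-5848850.0774, Z=2445449.9289 m
→ Helmert⁻¹: X=-704243.8241, Y=-5848438.1994, Z=2445763.9279
→ Helmert⁻¹: X=-703976.9419, Y=-5848804.0234, Z=2445590.3926
→ geod (Bowring, a=6378388.000): φ=22.68234900°, λ=-96.86325000°, h=3262.5240 m

φ=22.682349°, λ=-96.863250°, h=3262.524 m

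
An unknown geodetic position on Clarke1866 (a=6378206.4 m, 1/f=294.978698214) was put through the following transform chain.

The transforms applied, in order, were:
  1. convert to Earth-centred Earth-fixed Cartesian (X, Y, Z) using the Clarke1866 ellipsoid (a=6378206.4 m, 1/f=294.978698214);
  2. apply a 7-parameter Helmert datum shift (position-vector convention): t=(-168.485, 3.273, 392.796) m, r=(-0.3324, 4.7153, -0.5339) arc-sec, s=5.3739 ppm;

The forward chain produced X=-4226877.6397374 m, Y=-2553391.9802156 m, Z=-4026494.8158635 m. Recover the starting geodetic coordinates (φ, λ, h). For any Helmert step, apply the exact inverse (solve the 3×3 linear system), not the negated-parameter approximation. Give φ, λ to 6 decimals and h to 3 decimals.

start: X=-4226877.6397, Y=-2553391.9802, Z=-4026494.8159 m
→ Helmert⁻¹: X=-4226587.7736, Y=-2553385.9822, Z=-4026966.7083
→ geod (Bowring, a=6378206.400): φ=-39.38809800°, λ=-148.86279000°, h=2291.7630 m

φ=-39.388098°, λ=-148.862790°, h=2291.763 m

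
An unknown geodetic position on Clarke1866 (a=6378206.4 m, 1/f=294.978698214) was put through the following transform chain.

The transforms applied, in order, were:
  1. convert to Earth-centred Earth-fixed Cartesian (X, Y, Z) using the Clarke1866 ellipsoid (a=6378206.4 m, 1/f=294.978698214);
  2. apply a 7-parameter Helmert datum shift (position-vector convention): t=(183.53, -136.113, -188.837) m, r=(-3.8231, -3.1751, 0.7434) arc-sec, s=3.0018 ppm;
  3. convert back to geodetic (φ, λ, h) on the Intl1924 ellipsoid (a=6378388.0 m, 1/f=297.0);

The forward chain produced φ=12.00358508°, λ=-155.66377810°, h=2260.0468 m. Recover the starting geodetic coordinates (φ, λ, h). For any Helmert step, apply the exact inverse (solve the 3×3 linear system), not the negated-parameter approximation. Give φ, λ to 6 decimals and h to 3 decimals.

φ=12.005951°, λ=-155.665536°, h=2576.851 m

start: φ=12.003585°, λ=-155.663778°, h=2260.047 m
→ ECEF (a=6378388.000, f=1/297.0): X=-5687390.4988, Y=-2572285.0433, Z=1318275.6134
→ Helmert⁻¹: X=-5687545.9301, Y=-2572145.1490, Z=1318500.3684
→ geod (Bowring, a=6378206.400): φ=12.00595100°, λ=-155.66553600°, h=2576.8510 m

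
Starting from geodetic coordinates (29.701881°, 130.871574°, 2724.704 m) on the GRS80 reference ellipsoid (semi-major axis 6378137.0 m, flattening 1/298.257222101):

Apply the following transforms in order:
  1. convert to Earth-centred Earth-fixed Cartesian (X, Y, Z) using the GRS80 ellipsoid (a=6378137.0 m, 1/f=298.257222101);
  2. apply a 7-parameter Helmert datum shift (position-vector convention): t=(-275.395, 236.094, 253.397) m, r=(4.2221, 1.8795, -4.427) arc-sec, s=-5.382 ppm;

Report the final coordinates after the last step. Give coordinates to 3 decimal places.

start: φ=29.701881°, λ=130.871574°, h=2724.704 m
→ ECEF (a=6378137.000, f=1/298.257222101): X=-3629813.8819, Y=4194575.0308, Z=3143061.8501
→ Helmert 7p (PV): X=-3629951.0752, Y=4194802.1188, Z=3143417.2657

X=-3629951.075 m, Y=4194802.119 m, Z=3143417.266 m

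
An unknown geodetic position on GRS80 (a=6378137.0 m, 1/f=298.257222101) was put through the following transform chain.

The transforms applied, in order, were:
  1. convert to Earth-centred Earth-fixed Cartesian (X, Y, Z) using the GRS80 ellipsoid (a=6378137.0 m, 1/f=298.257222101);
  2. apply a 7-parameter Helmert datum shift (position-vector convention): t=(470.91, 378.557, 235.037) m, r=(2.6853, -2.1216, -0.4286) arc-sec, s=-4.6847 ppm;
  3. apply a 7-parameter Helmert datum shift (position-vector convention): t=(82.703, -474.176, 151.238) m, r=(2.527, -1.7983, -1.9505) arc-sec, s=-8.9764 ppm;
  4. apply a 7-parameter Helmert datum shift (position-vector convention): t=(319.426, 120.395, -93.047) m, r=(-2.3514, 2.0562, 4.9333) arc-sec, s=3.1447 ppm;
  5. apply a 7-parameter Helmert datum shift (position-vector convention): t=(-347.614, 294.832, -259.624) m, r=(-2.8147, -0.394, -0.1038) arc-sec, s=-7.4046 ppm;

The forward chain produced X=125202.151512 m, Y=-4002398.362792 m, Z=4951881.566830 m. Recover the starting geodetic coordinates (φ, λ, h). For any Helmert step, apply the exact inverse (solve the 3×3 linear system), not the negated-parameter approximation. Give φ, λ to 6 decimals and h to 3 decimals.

start: X=125202.1515, Y=-4002398.3628, Z=4951881.5668 m
→ Helmert⁻¹: X=125562.1689, Y=-4002790.3471, Z=4952122.9976
→ Helmert⁻¹: X=125097.2423, Y=-4002957.6003, Z=4952156.0851
→ Helmert⁻¹: X=125096.6843, Y=-4002457.5002, Z=4952097.2431
→ Helmert⁻¹: X=124685.6102, Y=-4002790.0825, Z=4951936.2329
→ geod (Bowring, a=6378137.000): φ=51.22476000°, λ=-88.21583200°, h=3455.3670 m

φ=51.224760°, λ=-88.215832°, h=3455.367 m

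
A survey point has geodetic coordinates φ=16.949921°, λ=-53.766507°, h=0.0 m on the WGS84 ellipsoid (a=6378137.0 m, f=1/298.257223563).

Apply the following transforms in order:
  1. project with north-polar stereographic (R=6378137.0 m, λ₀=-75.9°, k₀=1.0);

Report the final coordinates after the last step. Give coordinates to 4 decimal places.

start: φ=16.949921°, λ=-53.766507°, h=0.000 m
→ stereo (R=6378137.0, λ₀=-75.9°): E=3559599.0857, N=-8751555.8368

E=3559599.0857 m, N=-8751555.8368 m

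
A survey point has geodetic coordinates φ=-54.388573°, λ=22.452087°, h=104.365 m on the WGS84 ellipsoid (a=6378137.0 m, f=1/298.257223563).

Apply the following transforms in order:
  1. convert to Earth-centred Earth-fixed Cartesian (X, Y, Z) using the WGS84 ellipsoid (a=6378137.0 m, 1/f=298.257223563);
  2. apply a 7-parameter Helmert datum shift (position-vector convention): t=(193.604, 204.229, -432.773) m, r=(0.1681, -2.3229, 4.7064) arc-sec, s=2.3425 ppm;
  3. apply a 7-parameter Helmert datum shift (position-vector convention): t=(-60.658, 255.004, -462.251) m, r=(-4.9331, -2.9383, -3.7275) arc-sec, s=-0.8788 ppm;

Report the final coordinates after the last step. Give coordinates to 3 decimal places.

start: φ=-54.388573°, λ=22.452087°, h=104.365 m
→ ECEF (a=6378137.000, f=1/298.257223563): X=3440053.1409, Y=1421547.5586, Z=-5162132.4375
→ Helmert 7p (PV): X=3440280.5020, Y=1421837.8174, Z=-5162537.4032
→ Helmert 7p (PV): X=3440316.0570, Y=1421905.9322, Z=-5162980.1148

X=3440316.057 m, Y=1421905.932 m, Z=-5162980.115 m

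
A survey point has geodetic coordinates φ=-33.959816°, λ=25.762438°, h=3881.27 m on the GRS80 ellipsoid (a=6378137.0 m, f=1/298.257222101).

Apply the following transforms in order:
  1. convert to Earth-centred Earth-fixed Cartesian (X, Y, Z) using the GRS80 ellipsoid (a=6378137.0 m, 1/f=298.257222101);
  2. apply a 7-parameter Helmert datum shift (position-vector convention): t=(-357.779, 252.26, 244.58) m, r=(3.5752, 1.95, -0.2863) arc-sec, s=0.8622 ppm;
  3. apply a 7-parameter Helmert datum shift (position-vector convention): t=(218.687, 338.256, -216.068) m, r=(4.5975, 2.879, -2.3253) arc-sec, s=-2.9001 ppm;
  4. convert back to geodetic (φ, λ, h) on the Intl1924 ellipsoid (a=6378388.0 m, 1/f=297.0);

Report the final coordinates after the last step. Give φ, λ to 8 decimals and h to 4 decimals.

φ=-33.95992541°, λ=25.76987421°, h=3738.8916 m

start: φ=-33.959816°, λ=25.762438°, h=3881.270 m
→ ECEF (a=6378137.000, f=1/298.257222101): X=4772271.9721, Y=2303147.8872, Z=-3544918.5500
→ Helmert 7p (PV): X=4771887.9913, Y=2303456.9533, Z=-3544682.2222
→ Helmert 7p (PV): X=4772069.3313, Y=2303813.7422, Z=-3544903.2728
→ geod (Bowring, a=6378388.000): φ=-33.95992541°, λ=25.76987421°, h=3738.8916 m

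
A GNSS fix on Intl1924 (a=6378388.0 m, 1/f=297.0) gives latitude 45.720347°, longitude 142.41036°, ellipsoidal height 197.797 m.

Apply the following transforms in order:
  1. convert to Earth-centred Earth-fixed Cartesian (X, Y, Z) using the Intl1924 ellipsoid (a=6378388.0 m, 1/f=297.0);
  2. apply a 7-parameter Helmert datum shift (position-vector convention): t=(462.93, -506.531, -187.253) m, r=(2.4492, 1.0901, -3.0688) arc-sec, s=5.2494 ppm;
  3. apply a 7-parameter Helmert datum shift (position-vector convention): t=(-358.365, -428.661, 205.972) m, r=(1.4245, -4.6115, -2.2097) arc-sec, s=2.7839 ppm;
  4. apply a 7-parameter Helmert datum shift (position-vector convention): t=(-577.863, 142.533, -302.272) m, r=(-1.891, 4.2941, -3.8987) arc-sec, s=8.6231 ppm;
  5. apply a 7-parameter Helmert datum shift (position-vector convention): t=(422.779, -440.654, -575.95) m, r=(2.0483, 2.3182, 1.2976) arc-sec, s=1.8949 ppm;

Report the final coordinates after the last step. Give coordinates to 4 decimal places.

start: φ=45.720347°, λ=142.410360°, h=197.797 m
→ ECEF (a=6378388.000, f=1/297.0): X=-3534874.5455, Y=2721201.7869, Z=4543825.0327
→ Helmert 7p (PV): X=-3534365.6713, Y=2720708.1786, Z=4543712.6257
→ Helmert 7p (PV): X=-3534806.3137, Y=2720293.5756, Z=4543871.0180
→ Helmert 7p (PV): X=-3535268.6429, Y=2720568.0372, Z=4543656.5785
→ Helmert 7p (PV): X=-3534818.6118, Y=2720065.1776, Z=4543155.9875

X=-3534818.6118 m, Y=2720065.1776 m, Z=4543155.9875 m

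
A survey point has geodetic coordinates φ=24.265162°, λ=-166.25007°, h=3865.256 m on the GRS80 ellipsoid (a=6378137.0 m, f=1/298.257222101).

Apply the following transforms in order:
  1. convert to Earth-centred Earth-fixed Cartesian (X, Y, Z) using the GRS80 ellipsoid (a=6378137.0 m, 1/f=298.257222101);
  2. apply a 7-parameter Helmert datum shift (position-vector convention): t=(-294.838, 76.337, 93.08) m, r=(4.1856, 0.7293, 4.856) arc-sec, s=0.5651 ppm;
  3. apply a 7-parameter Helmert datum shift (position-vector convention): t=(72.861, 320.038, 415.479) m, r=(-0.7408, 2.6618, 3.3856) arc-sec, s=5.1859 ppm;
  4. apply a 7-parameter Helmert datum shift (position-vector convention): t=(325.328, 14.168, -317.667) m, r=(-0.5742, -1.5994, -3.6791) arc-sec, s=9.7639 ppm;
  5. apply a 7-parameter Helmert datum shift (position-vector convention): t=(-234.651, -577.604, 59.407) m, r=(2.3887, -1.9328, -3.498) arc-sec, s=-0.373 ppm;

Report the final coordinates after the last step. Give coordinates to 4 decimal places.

X=-5654845.5544 m, Y=-1383956.4743 m, Z=2606925.0459 m

start: φ=24.265162°, λ=-166.250070°, h=3865.256 m
→ ECEF (a=6378137.000, f=1/298.257222101): X=-5654633.9892, Y=-1383672.8121, Z=2606674.4140
→ Helmert 7p (PV): X=-5654890.2309, Y=-1383783.2772, Z=2606760.8824
→ Helmert 7p (PV): X=-5654790.3424, Y=-1383553.8721, Z=2607267.8251
→ Helmert 7p (PV): X=-5654565.1228, Y=-1383445.0906, Z=2606935.6185
→ Helmert 7p (PV): X=-5654845.5544, Y=-1383956.4743, Z=2606925.0459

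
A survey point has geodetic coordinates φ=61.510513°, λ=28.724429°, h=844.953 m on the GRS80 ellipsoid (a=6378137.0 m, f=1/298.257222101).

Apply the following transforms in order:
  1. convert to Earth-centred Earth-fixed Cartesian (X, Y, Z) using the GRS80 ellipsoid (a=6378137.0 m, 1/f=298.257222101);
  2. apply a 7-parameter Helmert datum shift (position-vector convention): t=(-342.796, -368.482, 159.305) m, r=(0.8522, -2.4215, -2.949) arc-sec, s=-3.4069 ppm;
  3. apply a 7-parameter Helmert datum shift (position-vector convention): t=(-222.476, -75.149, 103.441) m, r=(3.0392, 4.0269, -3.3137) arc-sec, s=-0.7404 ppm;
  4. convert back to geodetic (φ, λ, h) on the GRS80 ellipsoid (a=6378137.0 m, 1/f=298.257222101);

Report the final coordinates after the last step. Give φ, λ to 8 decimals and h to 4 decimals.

start: φ=61.510513°, λ=28.724429°, h=844.953 m
→ ECEF (a=6378137.000, f=1/298.257222101): X=2675245.8590, Y=1466137.1996, Z=5583443.1427
→ Helmert 7p (PV): X=2674849.3621, Y=1465702.4060, Z=5583620.8896
→ Helmert 7p (PV): X=2674757.4613, Y=1465500.9281, Z=5583689.5718
→ geod (Bowring, a=6378137.000): φ=61.51735663°, λ=28.71835643°, h=711.4369 m

φ=61.51735663°, λ=28.71835643°, h=711.4369 m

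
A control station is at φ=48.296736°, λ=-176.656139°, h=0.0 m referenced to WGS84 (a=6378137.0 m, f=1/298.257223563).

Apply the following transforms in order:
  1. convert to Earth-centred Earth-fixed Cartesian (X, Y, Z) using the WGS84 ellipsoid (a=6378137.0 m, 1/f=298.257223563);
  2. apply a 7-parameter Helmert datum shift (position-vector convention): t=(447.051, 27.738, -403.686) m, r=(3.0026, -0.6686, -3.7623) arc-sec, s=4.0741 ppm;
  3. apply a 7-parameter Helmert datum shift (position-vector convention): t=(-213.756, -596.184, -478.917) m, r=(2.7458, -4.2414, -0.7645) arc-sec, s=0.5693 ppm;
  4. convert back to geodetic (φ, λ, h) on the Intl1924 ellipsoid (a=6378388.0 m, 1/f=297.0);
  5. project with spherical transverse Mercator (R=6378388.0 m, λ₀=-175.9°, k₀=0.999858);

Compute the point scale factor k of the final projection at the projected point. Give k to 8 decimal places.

start: φ=48.296736°, λ=-176.656139°, h=0.000 m
→ ECEF (a=6378137.000, f=1/298.257223563): X=-4243902.9112, Y=-247961.6355, Z=4738890.7189
→ Helmert 7p (PV): X=-4243493.0342, Y=-247926.4824, Z=4738488.9735
→ Helmert 7p (PV): X=-4243807.5620, Y=-248570.1583, Z=4737922.1952
→ geod (Bowring, a=6378388.000): φ=48.29215796°, λ=-176.64787638°, h=-962.9083 m
→ into tm (λ₀=-175.9°): φ=48.29215796°, λ−λ₀=-0.74787638°
scale k = 0.99989571

0.99989571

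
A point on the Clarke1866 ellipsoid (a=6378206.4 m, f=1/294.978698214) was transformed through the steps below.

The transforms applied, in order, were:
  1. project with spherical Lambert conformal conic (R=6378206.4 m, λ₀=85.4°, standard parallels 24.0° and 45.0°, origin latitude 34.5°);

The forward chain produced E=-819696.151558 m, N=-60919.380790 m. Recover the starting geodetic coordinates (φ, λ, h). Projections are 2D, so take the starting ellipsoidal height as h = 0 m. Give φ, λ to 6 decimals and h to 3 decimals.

φ=33.608128°, λ=76.397584°, h=0.000 m

start: E=-819696.1516, N=-60919.3808 m
→ lcc⁻¹: φ=33.60812800°, λ=76.39758400°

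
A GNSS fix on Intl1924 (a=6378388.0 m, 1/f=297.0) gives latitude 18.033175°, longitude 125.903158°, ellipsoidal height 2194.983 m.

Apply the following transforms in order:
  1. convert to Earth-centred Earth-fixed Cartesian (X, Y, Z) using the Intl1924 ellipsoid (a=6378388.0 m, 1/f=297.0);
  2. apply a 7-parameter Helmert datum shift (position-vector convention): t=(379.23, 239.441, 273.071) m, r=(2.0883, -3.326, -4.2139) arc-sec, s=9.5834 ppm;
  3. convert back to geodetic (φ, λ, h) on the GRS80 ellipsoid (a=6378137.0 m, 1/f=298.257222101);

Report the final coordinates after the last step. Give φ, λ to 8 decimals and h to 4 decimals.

start: φ=18.033175°, λ=125.903158°, h=2194.983 m
→ ECEF (a=6378388.000, f=1/297.0): X=-3559027.5446, Y=4916033.2398, Z=1962579.7465
→ Helmert 7p (PV): X=-3558613.6355, Y=4916372.6331, Z=1962864.0083
→ geod (Bowring, a=6378137.000): φ=18.03504161°, λ=125.89811397°, h=2555.8848 m

φ=18.03504161°, λ=125.89811397°, h=2555.8848 m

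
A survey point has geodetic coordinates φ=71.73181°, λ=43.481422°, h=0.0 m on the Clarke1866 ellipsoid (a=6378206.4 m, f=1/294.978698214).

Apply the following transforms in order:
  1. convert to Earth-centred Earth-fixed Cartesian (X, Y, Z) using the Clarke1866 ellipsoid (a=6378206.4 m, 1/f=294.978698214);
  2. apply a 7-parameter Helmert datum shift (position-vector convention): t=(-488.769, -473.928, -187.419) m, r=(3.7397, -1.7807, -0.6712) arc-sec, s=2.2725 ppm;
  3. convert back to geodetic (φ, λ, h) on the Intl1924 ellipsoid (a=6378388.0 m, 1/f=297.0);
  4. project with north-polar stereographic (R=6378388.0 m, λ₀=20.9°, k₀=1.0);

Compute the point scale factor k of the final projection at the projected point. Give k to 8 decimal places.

start: φ=71.731810°, λ=43.481422°, h=0.000 m
→ ECEF (a=6378206.400, f=1/294.978698214): X=1455168.4375, Y=1380006.8245, Z=6034189.8118
→ Helmert 7p (PV): X=1454635.3723, Y=1379421.8937, Z=6034053.6885
→ geod (Bowring, a=6378388.000): φ=71.73736098°, λ=43.47977540°, h=-690.3506 m
→ into stereo (λ₀=20.9°): φ=71.73736098°, λ−λ₀=22.57977540°
scale k = 1.02583566

1.02583566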